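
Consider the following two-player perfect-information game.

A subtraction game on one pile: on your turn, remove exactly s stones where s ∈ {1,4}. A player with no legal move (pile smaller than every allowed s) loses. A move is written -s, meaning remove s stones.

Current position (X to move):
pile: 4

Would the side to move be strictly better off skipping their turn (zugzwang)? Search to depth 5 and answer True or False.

zugzwang(4, X) = False

ply 1, X at 4 | -1=-1→3; -4=+1→0*
ply 2: 0 is terminal -1 (O); from 4 depth 5
suppose X passes — search the same position with O to move:
pass> ply 1, O at 4 | -1=-1→3; -4=+1→0*
pass> ply 2: 0 is terminal -1 (X); from 4 depth 5
for X: play +1, pass -1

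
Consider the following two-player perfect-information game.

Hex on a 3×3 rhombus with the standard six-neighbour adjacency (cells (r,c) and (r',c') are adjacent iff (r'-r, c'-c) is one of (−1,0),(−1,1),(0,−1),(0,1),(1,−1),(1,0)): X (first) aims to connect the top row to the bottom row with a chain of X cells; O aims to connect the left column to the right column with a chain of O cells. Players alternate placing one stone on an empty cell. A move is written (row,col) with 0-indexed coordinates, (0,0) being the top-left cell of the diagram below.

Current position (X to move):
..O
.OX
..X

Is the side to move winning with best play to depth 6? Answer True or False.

X winning at [..O/.OX/..X]: False

[..O/.OX/..X] X move#1: (0,0):-1/X.O/.OX/..X*, (0,1):-1/.XO/.OX/..X, (1,0):-1/..O/XOX/..X, (2,0):-1/..O/.OX/X.X, (2,1):-1/..O/.OX/.XX
[X.O/.OX/..X] O move#2: (0,1):+1/XOO/.OX/..X*, (1,0):+1/X.O/OOX/..X, (2,0):+1/X.O/.OX/O.X, (2,1):+1/X.O/.OX/.OX
[XOO/.OX/..X] X move#3: (1,0):-1/XOO/XOX/..X*, (2,0):-1/XOO/.OX/X.X, (2,1):-1/XOO/.OX/.XX
[XOO/XOX/..X] O move#4: (2,0):+1/XOO/XOX/O.X*, (2,1):-1/XOO/XOX/.OX
[XOO/XOX/O.X] end (terminal -1, X#5); searched ..O/.OX/..X to 6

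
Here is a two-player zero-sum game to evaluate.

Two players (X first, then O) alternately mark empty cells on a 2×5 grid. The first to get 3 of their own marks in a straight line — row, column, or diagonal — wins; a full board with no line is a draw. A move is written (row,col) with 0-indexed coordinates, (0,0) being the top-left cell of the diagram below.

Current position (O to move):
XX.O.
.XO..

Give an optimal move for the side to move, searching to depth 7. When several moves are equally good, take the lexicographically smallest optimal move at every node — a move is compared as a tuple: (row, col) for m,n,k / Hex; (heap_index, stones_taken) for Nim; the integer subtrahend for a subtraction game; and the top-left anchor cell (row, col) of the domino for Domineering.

ply 1, O at XX.O./.XO.. | (0,2)=+0→XXOO./.XO..*; (0,4)=-1→XX.OO/.XO..; (1,0)=-1→XX.O./OXO..; (1,3)=-1→XX.O./.XOO.; (1,4)=-1→XX.O./.XO.O
ply 2, X at XXOO./.XO.. | (0,4)=+0→XXOOX/.XO..*; (1,0)=-1→XXOO./XXO..; (1,3)=-1→XXOO./.XOX.; (1,4)=-1→XXOO./.XO.X
ply 3, O at XXOOX/.XO.. | (1,0)=+0→XXOOX/OXO..*; (1,3)=+0→XXOOX/.XOO.; (1,4)=+0→XXOOX/.XO.O
ply 4, X at XXOOX/OXO.. | (1,3)=+0→XXOOX/OXOX.*; (1,4)=+0→XXOOX/OXO.X
ply 5, O at XXOOX/OXOX. | (1,4)=+0→XXOOX/OXOXO*
ply 6: XXOOX/OXOXO is terminal +0 (X); from XX.O./.XO.. depth 7

O's best at [XX.O./.XO..]: (0,2)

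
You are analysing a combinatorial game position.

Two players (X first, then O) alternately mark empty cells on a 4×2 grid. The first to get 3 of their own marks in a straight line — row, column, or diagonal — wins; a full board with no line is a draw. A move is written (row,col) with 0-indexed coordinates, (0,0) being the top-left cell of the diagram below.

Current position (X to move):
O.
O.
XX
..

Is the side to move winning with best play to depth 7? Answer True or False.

ply 1, X at O./O./XX/.. | (0,1)=+0→OX/O./XX/..; (1,1)=+1→O./OX/XX/..*; (3,0)=+0→O./O./XX/X.; (3,1)=+0→O./O./XX/.X
ply 2, O at O./OX/XX/.. | (0,1)=-1→OO/OX/XX/..*; (3,0)=-1→O./OX/XX/O.; (3,1)=-1→O./OX/XX/.O
ply 3, X at OO/OX/XX/.. | (3,0)=+0→OO/OX/XX/X.; (3,1)=+1→OO/OX/XX/.X*
ply 4: OO/OX/XX/.X is terminal -1 (O); from O./O./XX/.. depth 7

X winning at [O./O./XX/..]: True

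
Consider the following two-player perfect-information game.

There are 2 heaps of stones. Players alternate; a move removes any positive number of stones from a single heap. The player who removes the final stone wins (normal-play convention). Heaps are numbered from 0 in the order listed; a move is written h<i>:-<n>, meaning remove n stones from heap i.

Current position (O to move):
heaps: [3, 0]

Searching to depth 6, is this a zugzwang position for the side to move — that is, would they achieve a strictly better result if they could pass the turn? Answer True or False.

zugzwang((3,0), O) = False

ply 1, O at (3,0) | h0:-1=-1→(2,0); h0:-2=-1→(1,0); h0:-3=+1→(0,0)*
ply 2: (0,0) is terminal -1 (X); from (3,0) depth 6
if O skipped the turn, X would face:
~ ply 1, X at (3,0) | h0:-1=-1→(2,0); h0:-2=-1→(1,0); h0:-3=+1→(0,0)*
~ ply 2: (0,0) is terminal -1 (O); from (3,0) depth 6
compare (O): move=+1 vs pass=-1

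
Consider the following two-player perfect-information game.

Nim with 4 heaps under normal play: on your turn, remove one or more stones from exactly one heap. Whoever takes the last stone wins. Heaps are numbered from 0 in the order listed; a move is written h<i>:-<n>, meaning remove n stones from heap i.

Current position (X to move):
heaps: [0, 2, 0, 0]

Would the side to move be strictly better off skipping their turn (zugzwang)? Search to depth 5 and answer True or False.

zugzwang((0,2,0,0), X) = False

p1 X@[(0,2,0,0)]: h1:-1[(0,1,0,0)]-1 h1:-2[(0,0,0,0)]+1*
p2 O@[(0,0,0,0)] terminal -1; root [(0,2,0,0)] d5
suppose X passes — search the same position with O to move:
pass> p1 O@[(0,2,0,0)]: h1:-1[(0,1,0,0)]-1 h1:-2[(0,0,0,0)]+1*
pass> p2 X@[(0,0,0,0)] terminal -1; root [(0,2,0,0)] d5
for X: play +1, pass -1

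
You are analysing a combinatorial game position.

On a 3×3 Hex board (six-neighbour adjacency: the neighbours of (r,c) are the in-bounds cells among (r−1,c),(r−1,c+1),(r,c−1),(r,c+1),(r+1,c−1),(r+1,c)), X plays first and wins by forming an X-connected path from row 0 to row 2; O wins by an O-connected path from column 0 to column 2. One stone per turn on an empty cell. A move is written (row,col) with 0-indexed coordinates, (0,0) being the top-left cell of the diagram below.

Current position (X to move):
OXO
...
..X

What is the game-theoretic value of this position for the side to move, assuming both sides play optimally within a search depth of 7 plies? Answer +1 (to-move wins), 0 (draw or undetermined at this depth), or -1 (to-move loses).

[OXO/.../..X] X move#1: (1,0):+1/OXO/X../..X*, (1,1):+1/OXO/.X./..X, (1,2):-1/OXO/..X/..X, (2,0):+1/OXO/.../X.X, (2,1):-1/OXO/.../.XX
[OXO/X../..X] O move#2: (1,1):-1/OXO/XO./..X*, (1,2):-1/OXO/X.O/..X, (2,0):-1/OXO/X../O.X, (2,1):-1/OXO/X../.OX
[OXO/XO./..X] X move#3: (1,2):-1/OXO/XOX/..X, (2,0):+1/OXO/XO./X.X*, (2,1):-1/OXO/XO./.XX
[OXO/XO./X.X] end (terminal -1, O#4); searched OXO/.../..X to 7

value(OXO/.../..X, X) = +1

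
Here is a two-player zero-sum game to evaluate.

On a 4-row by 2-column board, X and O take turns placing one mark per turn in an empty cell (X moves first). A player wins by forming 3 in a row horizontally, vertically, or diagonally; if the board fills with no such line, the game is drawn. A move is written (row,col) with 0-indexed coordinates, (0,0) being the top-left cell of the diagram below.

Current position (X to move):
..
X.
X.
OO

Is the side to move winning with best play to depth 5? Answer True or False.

ply 1, X at ../X./X./OO | (0,0)=+1→X./X./X./OO*; (0,1)=+0→.X/X./X./OO; (1,1)=+0→../XX/X./OO; (2,1)=+0→../X./XX/OO
ply 2: X./X./X./OO is terminal -1 (O); from ../X./X./OO depth 5

X winning at [../X./X./OO]: True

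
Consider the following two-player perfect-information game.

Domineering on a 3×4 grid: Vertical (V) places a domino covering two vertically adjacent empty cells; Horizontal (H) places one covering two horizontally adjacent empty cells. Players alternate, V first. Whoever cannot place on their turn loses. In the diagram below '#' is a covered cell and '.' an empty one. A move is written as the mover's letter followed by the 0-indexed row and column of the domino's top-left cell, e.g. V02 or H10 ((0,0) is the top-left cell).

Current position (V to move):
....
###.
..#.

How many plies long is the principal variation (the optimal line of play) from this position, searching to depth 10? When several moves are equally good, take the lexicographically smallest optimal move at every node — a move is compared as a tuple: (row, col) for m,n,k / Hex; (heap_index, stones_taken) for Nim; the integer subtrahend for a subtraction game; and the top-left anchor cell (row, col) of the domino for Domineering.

p1 V@[..../###./..#.]: V03[...#/####/..#.]-1* V13[..../####/..##]-1
p2 H@[...#/####/..#.]: H00[##.#/####/..#.]+1* H01[.###/####/..#.]+1 H20[...#/####/###.]+1
p3 V@[##.#/####/..#.] terminal -1; root [..../###./..#.] d10

PV length from [..../###./..#.]: 2 plies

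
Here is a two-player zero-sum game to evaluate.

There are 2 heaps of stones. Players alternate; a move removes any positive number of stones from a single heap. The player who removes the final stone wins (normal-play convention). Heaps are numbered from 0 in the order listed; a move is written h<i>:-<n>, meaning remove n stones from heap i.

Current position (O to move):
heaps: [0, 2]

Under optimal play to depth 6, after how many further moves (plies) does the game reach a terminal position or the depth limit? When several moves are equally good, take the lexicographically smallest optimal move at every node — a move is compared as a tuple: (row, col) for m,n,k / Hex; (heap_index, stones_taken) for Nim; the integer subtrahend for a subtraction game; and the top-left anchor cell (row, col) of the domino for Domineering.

[(0,2)] O move#1: h1:-1:-1/(0,1), h1:-2:+1/(0,0)*
[(0,0)] end (terminal -1, X#2); searched (0,2) to 6

PV length from [(0,2)]: 1 ply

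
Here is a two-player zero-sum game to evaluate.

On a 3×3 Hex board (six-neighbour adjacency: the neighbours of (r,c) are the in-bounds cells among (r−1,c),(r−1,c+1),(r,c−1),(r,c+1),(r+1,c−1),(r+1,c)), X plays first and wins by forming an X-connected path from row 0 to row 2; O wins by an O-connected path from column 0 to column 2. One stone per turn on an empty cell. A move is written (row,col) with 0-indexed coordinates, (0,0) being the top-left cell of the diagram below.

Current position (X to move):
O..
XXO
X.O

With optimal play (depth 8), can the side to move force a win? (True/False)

ply 1, X at O../XXO/X.O | (0,1)=+1→OX./XXO/X.O*; (0,2)=+1→O.X/XXO/X.O; (2,1)=+1→O../XXO/XXO
ply 2: OX./XXO/X.O is terminal -1 (O); from O../XXO/X.O depth 8

X winning at [O../XXO/X.O]: True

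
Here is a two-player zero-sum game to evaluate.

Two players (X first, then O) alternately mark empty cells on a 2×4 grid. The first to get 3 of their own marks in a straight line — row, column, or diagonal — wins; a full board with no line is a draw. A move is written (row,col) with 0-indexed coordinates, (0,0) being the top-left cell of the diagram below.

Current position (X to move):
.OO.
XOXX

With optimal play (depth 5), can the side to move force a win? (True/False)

X winning at [.OO./XOXX]: False

ply 1, X at .OO./XOXX | (0,0)=-1→XOO./XOXX*; (0,3)=-1→.OOX/XOXX
ply 2, O at XOO./XOXX | (0,3)=+1→XOOO/XOXX*
ply 3: XOOO/XOXX is terminal -1 (X); from .OO./XOXX depth 5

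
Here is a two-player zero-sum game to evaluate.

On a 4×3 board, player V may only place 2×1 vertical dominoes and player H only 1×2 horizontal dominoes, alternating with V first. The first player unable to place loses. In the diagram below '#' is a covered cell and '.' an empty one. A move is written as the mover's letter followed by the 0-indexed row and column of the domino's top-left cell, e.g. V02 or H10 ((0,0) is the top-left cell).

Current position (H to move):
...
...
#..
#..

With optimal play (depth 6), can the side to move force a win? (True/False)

H winning at [.../.../#../#..]: False

[.../.../#../#..] H move#1: H00:-1/##./.../#../#..*, H01:-1/.##/.../#../#.., H10:-1/.../##./#../#.., H11:-1/.../.##/#../#.., H21:-1/.../.../###/#.., H31:-1/.../.../#../###
[##./.../#../#..] V move#2: V02:-1/###/..#/#../#.., V11:+1/##./.#./##./#..*, V12:+1/##./..#/#.#/#.., V21:+1/##./.../##./##., V22:+1/##./.../#.#/#.#
[##./.#./##./#..] H move#3: H31:-1/##./.#./##./###*
[##./.#./##./###] V move#4: V02:+1/###/.##/##./###*, V12:+1/##./.##/###/###
[###/.##/##./###] end (terminal -1, H#5); searched .../.../#../#.. to 6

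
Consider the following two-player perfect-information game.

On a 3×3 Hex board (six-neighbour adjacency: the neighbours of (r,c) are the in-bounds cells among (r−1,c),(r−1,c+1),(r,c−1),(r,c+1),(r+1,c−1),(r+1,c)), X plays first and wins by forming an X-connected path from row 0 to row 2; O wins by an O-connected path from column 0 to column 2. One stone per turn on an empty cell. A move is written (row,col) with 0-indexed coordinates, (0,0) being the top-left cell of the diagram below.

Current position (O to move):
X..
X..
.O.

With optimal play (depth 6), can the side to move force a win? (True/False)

O winning at [X../X../.O.]: True

p1 O@[X../X../.O.]: (0,1)[XO./X../.O.]-1 (0,2)[X.O/X../.O.]-1 (1,1)[X../XO./.O.]-1 (1,2)[X../X.O/.O.]-1 (2,0)[X../X../OO.]+1* (2,2)[X../X../.OO]-1
p2 X@[X../X../OO.]: (0,1)[XX./X../OO.]-1* (0,2)[X.X/X../OO.]-1 (1,1)[X../XX./OO.]-1 (1,2)[X../X.X/OO.]-1 (2,2)[X../X../OOX]-1
p3 O@[XX./X../OO.]: (0,2)[XXO/X../OO.]+1* (1,1)[XX./XO./OO.]+1 (1,2)[XX./X.O/OO.]+1 (2,2)[XX./X../OOO]+1
p4 X@[XXO/X../OO.]: (1,1)[XXO/XX./OO.]-1* (1,2)[XXO/X.X/OO.]-1 (2,2)[XXO/X../OOX]-1
p5 O@[XXO/XX./OO.]: (1,2)[XXO/XXO/OO.]+1* (2,2)[XXO/XX./OOO]+1
p6 X@[XXO/XXO/OO.] terminal -1; root [X../X../.O.] d6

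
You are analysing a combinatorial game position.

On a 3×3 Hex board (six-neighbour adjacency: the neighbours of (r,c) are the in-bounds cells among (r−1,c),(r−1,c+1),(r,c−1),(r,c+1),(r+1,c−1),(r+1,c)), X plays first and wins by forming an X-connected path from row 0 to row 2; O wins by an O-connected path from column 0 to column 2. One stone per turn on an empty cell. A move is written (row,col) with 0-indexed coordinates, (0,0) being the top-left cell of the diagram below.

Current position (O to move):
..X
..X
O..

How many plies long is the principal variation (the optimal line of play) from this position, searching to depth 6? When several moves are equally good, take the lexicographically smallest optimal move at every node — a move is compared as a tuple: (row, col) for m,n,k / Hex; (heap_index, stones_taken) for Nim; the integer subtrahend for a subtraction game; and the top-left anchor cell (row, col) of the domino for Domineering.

PV length from [..X/..X/O..]: 6 plies

p1 O@[..X/..X/O..]: (0,0)[O.X/..X/O..]-1* (0,1)[.OX/..X/O..]-1 (1,0)[..X/O.X/O..]-1 (1,1)[..X/.OX/O..]-1 (2,1)[..X/..X/OO.]-1 (2,2)[..X/..X/O.O]-1
p2 X@[O.X/..X/O..]: (0,1)[OXX/..X/O..]+1* (1,0)[O.X/X.X/O..]+1 (1,1)[O.X/.XX/O..]+1 (2,1)[O.X/..X/OX.]+1 (2,2)[O.X/..X/O.X]+1
p3 O@[OXX/..X/O..]: (1,0)[OXX/O.X/O..]-1* (1,1)[OXX/.OX/O..]-1 (2,1)[OXX/..X/OO.]-1 (2,2)[OXX/..X/O.O]-1
p4 X@[OXX/O.X/O..]: (1,1)[OXX/OXX/O..]+1* (2,1)[OXX/O.X/OX.]+1 (2,2)[OXX/O.X/O.X]+1
p5 O@[OXX/OXX/O..]: (2,1)[OXX/OXX/OO.]-1* (2,2)[OXX/OXX/O.O]-1
p6 X@[OXX/OXX/OO.]: (2,2)[OXX/OXX/OOX]+1*
p7 O@[OXX/OXX/OOX] terminal -1; root [..X/..X/O..] d6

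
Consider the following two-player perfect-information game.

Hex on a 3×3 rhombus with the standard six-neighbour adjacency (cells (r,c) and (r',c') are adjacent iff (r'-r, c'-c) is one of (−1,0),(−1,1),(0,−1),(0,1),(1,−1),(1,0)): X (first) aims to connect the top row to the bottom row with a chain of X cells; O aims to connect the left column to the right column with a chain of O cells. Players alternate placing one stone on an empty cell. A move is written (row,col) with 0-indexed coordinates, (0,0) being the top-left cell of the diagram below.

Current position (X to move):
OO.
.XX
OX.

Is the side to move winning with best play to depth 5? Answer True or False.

X winning at [OO./.XX/OX.]: True

ply 1, X at OO./.XX/OX. | (0,2)=+1→OOX/.XX/OX.*; (1,0)=-1→OO./XXX/OX.; (2,2)=-1→OO./.XX/OXX
ply 2: OOX/.XX/OX. is terminal -1 (O); from OO./.XX/OX. depth 5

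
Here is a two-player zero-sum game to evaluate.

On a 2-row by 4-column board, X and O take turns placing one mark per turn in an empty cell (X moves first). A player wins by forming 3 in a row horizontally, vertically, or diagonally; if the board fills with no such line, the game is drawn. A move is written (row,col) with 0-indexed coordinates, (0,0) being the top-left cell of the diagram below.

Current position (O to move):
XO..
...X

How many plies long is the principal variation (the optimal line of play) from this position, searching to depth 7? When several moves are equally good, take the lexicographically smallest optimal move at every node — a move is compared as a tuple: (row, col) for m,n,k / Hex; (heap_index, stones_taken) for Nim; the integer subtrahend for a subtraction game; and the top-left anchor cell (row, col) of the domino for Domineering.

ply 1, O at XO../...X | (0,2)=+0→XOO./...X*; (0,3)=+0→XO.O/...X; (1,0)=+0→XO../O..X; (1,1)=+0→XO../.O.X; (1,2)=+0→XO../..OX
ply 2, X at XOO./...X | (0,3)=+0→XOOX/...X*; (1,0)=-1→XOO./X..X; (1,1)=-1→XOO./.X.X; (1,2)=-1→XOO./..XX
ply 3, O at XOOX/...X | (1,0)=+0→XOOX/O..X*; (1,1)=+0→XOOX/.O.X; (1,2)=+0→XOOX/..OX
ply 4, X at XOOX/O..X | (1,1)=+0→XOOX/OX.X*; (1,2)=+0→XOOX/O.XX
ply 5, O at XOOX/OX.X | (1,2)=+0→XOOX/OXOX*
ply 6: XOOX/OXOX is terminal +0 (X); from XO../...X depth 7

PV length from [XO../...X]: 5 plies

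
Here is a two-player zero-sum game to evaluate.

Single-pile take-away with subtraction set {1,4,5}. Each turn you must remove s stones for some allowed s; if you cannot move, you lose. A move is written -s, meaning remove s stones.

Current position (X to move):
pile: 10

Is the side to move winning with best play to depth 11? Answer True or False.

ply 1, X at 10 | -1=-1→9*; -4=-1→6; -5=-1→5
ply 2, O at 9 | -1=+1→8*; -4=-1→5; -5=-1→4
ply 3, X at 8 | -1=-1→7*; -4=-1→4; -5=-1→3
ply 4, O at 7 | -1=-1→6; -4=-1→3; -5=+1→2*
ply 5, X at 2 | -1=-1→1*
ply 6, O at 1 | -1=+1→0*
ply 7: 0 is terminal -1 (X); from 10 depth 11

X winning at [10]: False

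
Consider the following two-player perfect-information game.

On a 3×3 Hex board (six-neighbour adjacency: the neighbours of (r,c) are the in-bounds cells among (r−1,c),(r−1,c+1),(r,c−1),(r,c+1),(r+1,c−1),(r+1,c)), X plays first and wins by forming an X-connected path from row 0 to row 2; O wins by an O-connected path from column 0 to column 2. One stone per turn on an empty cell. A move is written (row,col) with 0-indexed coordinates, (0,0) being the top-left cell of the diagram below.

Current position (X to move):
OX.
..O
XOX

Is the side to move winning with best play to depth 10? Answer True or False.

p1 X@[OX./..O/XOX]: (0,2)[OXX/..O/XOX]+1* (1,0)[OX./X.O/XOX]+1 (1,1)[OX./.XO/XOX]+1
p2 O@[OXX/..O/XOX]: (1,0)[OXX/O.O/XOX]-1* (1,1)[OXX/.OO/XOX]-1
p3 X@[OXX/O.O/XOX]: (1,1)[OXX/OXO/XOX]+1*
p4 O@[OXX/OXO/XOX] terminal -1; root [OX./..O/XOX] d10

X winning at [OX./..O/XOX]: True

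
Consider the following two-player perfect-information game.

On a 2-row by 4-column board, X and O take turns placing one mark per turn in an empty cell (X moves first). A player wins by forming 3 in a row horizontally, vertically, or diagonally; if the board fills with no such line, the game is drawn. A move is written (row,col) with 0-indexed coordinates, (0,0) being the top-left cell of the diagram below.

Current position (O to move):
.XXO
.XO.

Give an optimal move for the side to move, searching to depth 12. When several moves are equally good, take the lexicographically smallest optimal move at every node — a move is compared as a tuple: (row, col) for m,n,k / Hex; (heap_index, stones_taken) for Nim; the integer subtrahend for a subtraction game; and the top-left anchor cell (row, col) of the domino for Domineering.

O's best at [.XXO/.XO.]: (0,0)

[.XXO/.XO.] O move#1: (0,0):+0/OXXO/.XO.*, (1,0):-1/.XXO/OXO., (1,3):-1/.XXO/.XOO
[OXXO/.XO.] X move#2: (1,0):+0/OXXO/XXO.*, (1,3):+0/OXXO/.XOX
[OXXO/XXO.] O move#3: (1,3):+0/OXXO/XXOO*
[OXXO/XXOO] end (terminal +0, X#4); searched .XXO/.XO. to 12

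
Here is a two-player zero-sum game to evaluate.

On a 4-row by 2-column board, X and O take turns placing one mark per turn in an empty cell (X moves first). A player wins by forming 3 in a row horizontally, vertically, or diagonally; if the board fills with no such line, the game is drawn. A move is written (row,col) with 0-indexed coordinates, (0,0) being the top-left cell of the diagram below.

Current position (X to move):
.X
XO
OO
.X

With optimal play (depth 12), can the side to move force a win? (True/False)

X winning at [.X/XO/OO/.X]: False

[.X/XO/OO/.X] X move#1: (0,0):+0/XX/XO/OO/.X*, (3,0):+0/.X/XO/OO/XX
[XX/XO/OO/.X] O move#2: (3,0):+0/XX/XO/OO/OX*
[XX/XO/OO/OX] end (terminal +0, X#3); searched .X/XO/OO/.X to 12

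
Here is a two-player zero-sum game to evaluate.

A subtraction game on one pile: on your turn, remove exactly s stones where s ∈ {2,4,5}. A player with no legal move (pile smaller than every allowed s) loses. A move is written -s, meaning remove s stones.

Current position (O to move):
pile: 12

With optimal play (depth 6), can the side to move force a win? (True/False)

[12] O move#1: -2:-1/10, -4:+1/8*, -5:+1/7
[8] X move#2: -2:-1/6*, -4:-1/4, -5:-1/3
[6] O move#3: -2:-1/4, -4:-1/2, -5:+1/1*
[1] end (terminal -1, X#4); searched 12 to 6

O winning at [12]: True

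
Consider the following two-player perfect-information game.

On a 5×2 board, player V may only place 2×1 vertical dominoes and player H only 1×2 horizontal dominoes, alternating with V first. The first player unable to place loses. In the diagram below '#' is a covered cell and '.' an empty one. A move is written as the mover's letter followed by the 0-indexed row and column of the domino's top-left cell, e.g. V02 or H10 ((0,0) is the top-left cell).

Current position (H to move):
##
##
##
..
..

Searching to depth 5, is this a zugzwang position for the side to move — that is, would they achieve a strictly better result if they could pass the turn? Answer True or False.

ply 1, H at ##/##/##/../.. | H30=+1→##/##/##/##/..*; H40=+1→##/##/##/../##
ply 2: ##/##/##/##/.. is terminal -1 (V); from ##/##/##/../.. depth 5
pass branch (V moves first from the same position):
  | ply 1, V at ##/##/##/../.. | V30=+1→##/##/##/#./#.*; V31=+1→##/##/##/.#/.#
  | ply 2: ##/##/##/#./#. is terminal -1 (H); from ##/##/##/../.. depth 5
H moving scores +1; H passing scores -1

zugzwang(##/##/##/../.., H) = False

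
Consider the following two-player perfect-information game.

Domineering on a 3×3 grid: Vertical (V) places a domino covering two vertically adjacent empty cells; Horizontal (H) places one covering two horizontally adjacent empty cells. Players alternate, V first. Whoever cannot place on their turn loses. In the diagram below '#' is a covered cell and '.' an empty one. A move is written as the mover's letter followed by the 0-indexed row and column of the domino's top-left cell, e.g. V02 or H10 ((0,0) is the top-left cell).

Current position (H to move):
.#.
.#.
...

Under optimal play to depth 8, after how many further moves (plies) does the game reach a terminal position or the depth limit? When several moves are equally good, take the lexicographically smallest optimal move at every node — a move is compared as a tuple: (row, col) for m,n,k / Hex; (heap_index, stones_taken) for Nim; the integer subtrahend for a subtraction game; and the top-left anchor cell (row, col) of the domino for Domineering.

PV length from [.#./.#./...]: 2 plies

p1 H@[.#./.#./...]: H20[.#./.#./##.]-1* H21[.#./.#./.##]-1
p2 V@[.#./.#./##.]: V00[##./##./##.]+1* V02[.##/.##/##.]+1 V12[.#./.##/###]+1
p3 H@[##./##./##.] terminal -1; root [.#./.#./...] d8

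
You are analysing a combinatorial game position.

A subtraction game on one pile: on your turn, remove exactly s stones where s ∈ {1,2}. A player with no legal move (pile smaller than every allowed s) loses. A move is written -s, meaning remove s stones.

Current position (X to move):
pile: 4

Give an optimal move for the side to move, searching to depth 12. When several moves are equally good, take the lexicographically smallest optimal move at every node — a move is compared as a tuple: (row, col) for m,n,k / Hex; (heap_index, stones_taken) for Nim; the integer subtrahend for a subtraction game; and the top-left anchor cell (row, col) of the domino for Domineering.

[4] X move#1: -1:+1/3*, -2:-1/2
[3] O move#2: -1:-1/2*, -2:-1/1
[2] X move#3: -1:-1/1, -2:+1/0*
[0] end (terminal -1, O#4); searched 4 to 12

X's best at [4]: -1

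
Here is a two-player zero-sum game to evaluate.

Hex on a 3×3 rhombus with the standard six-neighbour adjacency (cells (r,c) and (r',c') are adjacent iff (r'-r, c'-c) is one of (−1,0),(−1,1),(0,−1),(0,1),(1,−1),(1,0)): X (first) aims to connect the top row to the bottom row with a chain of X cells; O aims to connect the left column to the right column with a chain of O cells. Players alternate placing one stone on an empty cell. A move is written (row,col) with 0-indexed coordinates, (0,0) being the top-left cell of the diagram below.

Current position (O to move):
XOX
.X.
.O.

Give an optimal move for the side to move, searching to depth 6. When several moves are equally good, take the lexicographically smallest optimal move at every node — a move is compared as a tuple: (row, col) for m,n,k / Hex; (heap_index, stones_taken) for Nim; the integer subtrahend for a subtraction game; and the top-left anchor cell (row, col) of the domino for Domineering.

O's best at [XOX/.X./.O.]: (2,0)

p1 O@[XOX/.X./.O.]: (1,0)[XOX/OX./.O.]-1 (1,2)[XOX/.XO/.O.]-1 (2,0)[XOX/.X./OO.]+1* (2,2)[XOX/.X./.OO]-1
p2 X@[XOX/.X./OO.]: (1,0)[XOX/XX./OO.]-1* (1,2)[XOX/.XX/OO.]-1 (2,2)[XOX/.X./OOX]-1
p3 O@[XOX/XX./OO.]: (1,2)[XOX/XXO/OO.]+1* (2,2)[XOX/XX./OOO]+1
p4 X@[XOX/XXO/OO.] terminal -1; root [XOX/.X./.O.] d6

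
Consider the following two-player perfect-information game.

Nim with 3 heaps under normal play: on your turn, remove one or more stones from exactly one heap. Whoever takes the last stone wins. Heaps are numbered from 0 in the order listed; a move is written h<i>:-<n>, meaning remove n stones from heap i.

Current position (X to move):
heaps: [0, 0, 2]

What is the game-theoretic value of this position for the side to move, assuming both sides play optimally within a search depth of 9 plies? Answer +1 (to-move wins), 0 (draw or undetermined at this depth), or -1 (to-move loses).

value((0,0,2), X) = +1

[(0,0,2)] X move#1: h2:-1:-1/(0,0,1), h2:-2:+1/(0,0,0)*
[(0,0,0)] end (terminal -1, O#2); searched (0,0,2) to 9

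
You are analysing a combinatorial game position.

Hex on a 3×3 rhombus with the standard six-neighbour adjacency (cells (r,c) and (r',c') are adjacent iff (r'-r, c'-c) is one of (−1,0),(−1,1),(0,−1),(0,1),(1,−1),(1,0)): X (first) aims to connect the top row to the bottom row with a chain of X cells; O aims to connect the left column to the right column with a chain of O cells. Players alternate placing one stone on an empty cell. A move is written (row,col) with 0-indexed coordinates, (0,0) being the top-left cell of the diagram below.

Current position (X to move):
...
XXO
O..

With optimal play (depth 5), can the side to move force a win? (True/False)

ply 1, X at .../XXO/O.. | (0,0)=-1→X../XXO/O..; (0,1)=-1→.X./XXO/O..; (0,2)=-1→..X/XXO/O..; (2,1)=+1→.../XXO/OX.*; (2,2)=-1→.../XXO/O.X
ply 2, O at .../XXO/OX. | (0,0)=-1→O../XXO/OX.*; (0,1)=-1→.O./XXO/OX.; (0,2)=-1→..O/XXO/OX.; (2,2)=-1→.../XXO/OXO
ply 3, X at O../XXO/OX. | (0,1)=+1→OX./XXO/OX.*; (0,2)=+1→O.X/XXO/OX.; (2,2)=+1→O../XXO/OXX
ply 4: OX./XXO/OX. is terminal -1 (O); from .../XXO/O.. depth 5

X winning at [.../XXO/O..]: True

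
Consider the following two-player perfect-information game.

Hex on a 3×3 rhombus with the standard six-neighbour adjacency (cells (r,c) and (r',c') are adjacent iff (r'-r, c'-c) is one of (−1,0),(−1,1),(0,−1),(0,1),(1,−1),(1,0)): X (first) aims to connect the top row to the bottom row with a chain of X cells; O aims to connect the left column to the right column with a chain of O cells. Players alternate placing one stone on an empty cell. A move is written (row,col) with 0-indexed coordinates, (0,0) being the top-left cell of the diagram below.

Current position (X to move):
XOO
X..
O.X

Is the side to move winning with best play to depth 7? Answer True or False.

X winning at [XOO/X../O.X]: True

[XOO/X../O.X] X move#1: (1,1):+1/XOO/XX./O.X*, (1,2):-1/XOO/X.X/O.X, (2,1):-1/XOO/X../OXX
[XOO/XX./O.X] O move#2: (1,2):-1/XOO/XXO/O.X*, (2,1):-1/XOO/XX./OOX
[XOO/XXO/O.X] X move#3: (2,1):+1/XOO/XXO/OXX*
[XOO/XXO/OXX] end (terminal -1, O#4); searched XOO/X../O.X to 7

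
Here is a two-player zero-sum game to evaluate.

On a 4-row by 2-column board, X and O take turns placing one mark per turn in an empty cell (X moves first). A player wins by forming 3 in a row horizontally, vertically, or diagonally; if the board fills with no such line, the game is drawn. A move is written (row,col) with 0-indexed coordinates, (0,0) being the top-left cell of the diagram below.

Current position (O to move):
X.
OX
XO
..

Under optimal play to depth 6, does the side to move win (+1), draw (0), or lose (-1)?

ply 1, O at X./OX/XO/.. | (0,1)=+0→XO/OX/XO/..*; (3,0)=+0→X./OX/XO/O.; (3,1)=+0→X./OX/XO/.O
ply 2, X at XO/OX/XO/.. | (3,0)=+0→XO/OX/XO/X.*; (3,1)=+0→XO/OX/XO/.X
ply 3, O at XO/OX/XO/X. | (3,1)=+0→XO/OX/XO/XO*
ply 4: XO/OX/XO/XO is terminal +0 (X); from X./OX/XO/.. depth 6

value(X./OX/XO/.., O) = 0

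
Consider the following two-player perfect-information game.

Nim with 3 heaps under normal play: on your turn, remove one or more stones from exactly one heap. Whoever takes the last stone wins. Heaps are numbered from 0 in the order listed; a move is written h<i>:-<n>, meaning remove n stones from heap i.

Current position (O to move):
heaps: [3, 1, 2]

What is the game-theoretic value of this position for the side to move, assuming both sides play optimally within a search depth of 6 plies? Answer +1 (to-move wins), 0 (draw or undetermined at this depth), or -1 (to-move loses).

value((3,1,2), O) = -1

[(3,1,2)] O move#1: h0:-1:-1/(2,1,2)*, h0:-2:-1/(1,1,2), h0:-3:-1/(0,1,2), h1:-1:-1/(3,0,2), h2:-1:-1/(3,1,1), h2:-2:-1/(3,1,0)
[(2,1,2)] X move#2: h0:-1:-1/(1,1,2), h0:-2:-1/(0,1,2), h1:-1:+1/(2,0,2)*, h2:-1:-1/(2,1,1), h2:-2:-1/(2,1,0)
[(2,0,2)] O move#3: h0:-1:-1/(1,0,2)*, h0:-2:-1/(0,0,2), h2:-1:-1/(2,0,1), h2:-2:-1/(2,0,0)
[(1,0,2)] X move#4: h0:-1:-1/(0,0,2), h2:-1:+1/(1,0,1)*, h2:-2:-1/(1,0,0)
[(1,0,1)] O move#5: h0:-1:-1/(0,0,1)*, h2:-1:-1/(1,0,0)
[(0,0,1)] X move#6: h2:-1:+1/(0,0,0)*
[(0,0,0)] end (terminal -1, O#7); searched (3,1,2) to 6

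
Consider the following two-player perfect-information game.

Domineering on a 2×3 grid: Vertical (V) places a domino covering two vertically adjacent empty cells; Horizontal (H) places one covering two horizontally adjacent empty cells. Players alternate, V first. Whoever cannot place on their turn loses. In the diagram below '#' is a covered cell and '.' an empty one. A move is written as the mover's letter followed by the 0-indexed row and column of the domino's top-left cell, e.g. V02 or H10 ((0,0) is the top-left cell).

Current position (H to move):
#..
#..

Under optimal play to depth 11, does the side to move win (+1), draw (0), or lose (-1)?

ply 1, H at #../#.. | H01=+1→###/#..*; H11=+1→#../###
ply 2: ###/#.. is terminal -1 (V); from #../#.. depth 11

value(#../#.., H) = +1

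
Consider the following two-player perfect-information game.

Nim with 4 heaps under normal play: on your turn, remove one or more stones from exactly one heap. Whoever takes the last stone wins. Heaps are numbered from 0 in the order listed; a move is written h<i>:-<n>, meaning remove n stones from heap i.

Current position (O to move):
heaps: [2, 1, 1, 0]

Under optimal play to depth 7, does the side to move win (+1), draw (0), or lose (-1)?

value((2,1,1,0), O) = +1

ply 1, O at (2,1,1,0) | h0:-1=-1→(1,1,1,0); h0:-2=+1→(0,1,1,0)*; h1:-1=-1→(2,0,1,0); h2:-1=-1→(2,1,0,0)
ply 2, X at (0,1,1,0) | h1:-1=-1→(0,0,1,0)*; h2:-1=-1→(0,1,0,0)
ply 3, O at (0,0,1,0) | h2:-1=+1→(0,0,0,0)*
ply 4: (0,0,0,0) is terminal -1 (X); from (2,1,1,0) depth 7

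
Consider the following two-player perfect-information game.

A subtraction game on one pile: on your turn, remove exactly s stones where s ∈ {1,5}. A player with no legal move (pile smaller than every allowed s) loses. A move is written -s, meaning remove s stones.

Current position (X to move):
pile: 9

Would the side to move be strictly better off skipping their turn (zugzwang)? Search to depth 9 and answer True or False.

ply 1, X at 9 | -1=+1→8*; -5=+1→4
ply 2, O at 8 | -1=-1→7*; -5=-1→3
ply 3, X at 7 | -1=+1→6*; -5=+1→2
ply 4, O at 6 | -1=-1→5*; -5=-1→1
ply 5, X at 5 | -1=+1→4*; -5=+1→0
ply 6, O at 4 | -1=-1→3*
ply 7, X at 3 | -1=+1→2*
ply 8, O at 2 | -1=-1→1*
ply 9, X at 1 | -1=+1→0*
ply 10: 0 is terminal -1 (O); from 9 depth 9
if X skipped the turn, O would face:
~ ply 1, O at 9 | -1=+1→8*; -5=+1→4
~ ply 2, X at 8 | -1=-1→7*; -5=-1→3
~ ply 3, O at 7 | -1=+1→6*; -5=+1→2
~ ply 4, X at 6 | -1=-1→5*; -5=-1→1
~ ply 5, O at 5 | -1=+1→4*; -5=+1→0
~ ply 6, X at 4 | -1=-1→3*
~ ply 7, O at 3 | -1=+1→2*
~ ply 8, X at 2 | -1=-1→1*
~ ply 9, O at 1 | -1=+1→0*
~ ply 10: 0 is terminal -1 (X); from 9 depth 9
compare (X): move=+1 vs pass=-1

zugzwang(9, X) = False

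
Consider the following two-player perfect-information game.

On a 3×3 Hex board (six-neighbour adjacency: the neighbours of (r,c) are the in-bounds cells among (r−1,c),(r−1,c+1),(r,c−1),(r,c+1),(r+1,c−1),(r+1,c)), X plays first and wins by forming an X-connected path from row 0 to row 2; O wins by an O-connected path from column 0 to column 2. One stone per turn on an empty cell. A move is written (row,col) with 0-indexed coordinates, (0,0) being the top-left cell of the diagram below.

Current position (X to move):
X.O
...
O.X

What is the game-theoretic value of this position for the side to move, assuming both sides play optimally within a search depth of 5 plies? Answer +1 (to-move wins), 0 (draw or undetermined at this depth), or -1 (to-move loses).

value(X.O/.../O.X, X) = +1

p1 X@[X.O/.../O.X]: (0,1)[XXO/.../O.X]-1 (1,0)[X.O/X../O.X]-1 (1,1)[X.O/.X./O.X]+1* (1,2)[X.O/..X/O.X]-1 (2,1)[X.O/.../OXX]-1
p2 O@[X.O/.X./O.X]: (0,1)[XOO/.X./O.X]-1* (1,0)[X.O/OX./O.X]-1 (1,2)[X.O/.XO/O.X]-1 (2,1)[X.O/.X./OOX]-1
p3 X@[XOO/.X./O.X]: (1,0)[XOO/XX./O.X]+1* (1,2)[XOO/.XX/O.X]-1 (2,1)[XOO/.X./OXX]-1
p4 O@[XOO/XX./O.X]: (1,2)[XOO/XXO/O.X]-1* (2,1)[XOO/XX./OOX]-1
p5 X@[XOO/XXO/O.X]: (2,1)[XOO/XXO/OXX]+1*
p6 O@[XOO/XXO/OXX] terminal -1; root [X.O/.../O.X] d5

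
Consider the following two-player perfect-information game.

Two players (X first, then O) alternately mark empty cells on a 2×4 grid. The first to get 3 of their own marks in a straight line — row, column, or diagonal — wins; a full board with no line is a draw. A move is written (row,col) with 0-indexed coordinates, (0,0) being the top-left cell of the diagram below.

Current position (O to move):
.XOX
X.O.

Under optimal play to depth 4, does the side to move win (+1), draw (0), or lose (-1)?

ply 1, O at .XOX/X.O. | (0,0)=+0→OXOX/X.O.*; (1,1)=+0→.XOX/XOO.; (1,3)=+0→.XOX/X.OO
ply 2, X at OXOX/X.O. | (1,1)=+0→OXOX/XXO.*; (1,3)=+0→OXOX/X.OX
ply 3, O at OXOX/XXO. | (1,3)=+0→OXOX/XXOO*
ply 4: OXOX/XXOO is terminal +0 (X); from .XOX/X.O. depth 4

value(.XOX/X.O., O) = 0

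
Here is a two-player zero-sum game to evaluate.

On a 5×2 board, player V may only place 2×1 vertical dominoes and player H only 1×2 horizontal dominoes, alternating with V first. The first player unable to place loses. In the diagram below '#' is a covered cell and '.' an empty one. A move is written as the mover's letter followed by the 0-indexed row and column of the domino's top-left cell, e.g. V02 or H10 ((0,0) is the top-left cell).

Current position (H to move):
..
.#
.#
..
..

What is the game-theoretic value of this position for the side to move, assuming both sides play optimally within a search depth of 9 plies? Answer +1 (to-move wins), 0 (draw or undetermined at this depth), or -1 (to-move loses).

p1 H@[../.#/.#/../..]: H00[##/.#/.#/../..]-1 H30[../.#/.#/##/..]+1* H40[../.#/.#/../##]+1
p2 V@[../.#/.#/##/..]: V00[#./##/.#/##/..]-1* V10[../##/##/##/..]-1
p3 H@[#./##/.#/##/..]: H40[#./##/.#/##/##]+1*
p4 V@[#./##/.#/##/##] terminal -1; root [../.#/.#/../..] d9

value(../.#/.#/../.., H) = +1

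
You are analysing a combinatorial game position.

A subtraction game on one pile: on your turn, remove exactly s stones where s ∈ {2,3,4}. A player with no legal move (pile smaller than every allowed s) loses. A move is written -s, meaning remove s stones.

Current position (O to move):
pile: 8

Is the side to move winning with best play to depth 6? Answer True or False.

ply 1, O at 8 | -2=+1→6*; -3=-1→5; -4=-1→4
ply 2, X at 6 | -2=-1→4*; -3=-1→3; -4=-1→2
ply 3, O at 4 | -2=-1→2; -3=+1→1*; -4=+1→0
ply 4: 1 is terminal -1 (X); from 8 depth 6

O winning at [8]: True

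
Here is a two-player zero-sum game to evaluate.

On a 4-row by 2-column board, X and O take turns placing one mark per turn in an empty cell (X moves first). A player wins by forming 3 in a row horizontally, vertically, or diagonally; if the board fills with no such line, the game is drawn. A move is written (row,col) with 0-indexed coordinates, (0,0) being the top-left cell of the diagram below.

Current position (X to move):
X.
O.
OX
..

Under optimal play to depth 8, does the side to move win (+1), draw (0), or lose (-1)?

[X./O./OX/..] X move#1: (0,1):-1/XX/O./OX/.., (1,1):-1/X./OX/OX/.., (3,0):+0/X./O./OX/X.*, (3,1):-1/X./O./OX/.X
[X./O./OX/X.] O move#2: (0,1):+0/XO/O./OX/X.*, (1,1):+0/X./OO/OX/X., (3,1):+0/X./O./OX/XO
[XO/O./OX/X.] X move#3: (1,1):+0/XO/OX/OX/X.*, (3,1):+0/XO/O./OX/XX
[XO/OX/OX/X.] O move#4: (3,1):+0/XO/OX/OX/XO*
[XO/OX/OX/XO] end (terminal +0, X#5); searched X./O./OX/.. to 8

value(X./O./OX/.., X) = 0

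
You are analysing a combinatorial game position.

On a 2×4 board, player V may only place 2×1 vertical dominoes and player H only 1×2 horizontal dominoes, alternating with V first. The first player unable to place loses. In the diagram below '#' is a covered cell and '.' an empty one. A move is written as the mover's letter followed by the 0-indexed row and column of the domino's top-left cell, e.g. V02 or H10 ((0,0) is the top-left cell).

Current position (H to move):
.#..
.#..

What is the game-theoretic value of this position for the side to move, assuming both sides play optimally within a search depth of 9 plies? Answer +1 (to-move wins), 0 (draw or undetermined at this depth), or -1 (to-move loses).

p1 H@[.#../.#..]: H02[.###/.#..]+1* H12[.#../.###]+1
p2 V@[.###/.#..]: V00[####/##..]-1*
p3 H@[####/##..]: H12[####/####]+1*
p4 V@[####/####] terminal -1; root [.#../.#..] d9

value(.#../.#.., H) = +1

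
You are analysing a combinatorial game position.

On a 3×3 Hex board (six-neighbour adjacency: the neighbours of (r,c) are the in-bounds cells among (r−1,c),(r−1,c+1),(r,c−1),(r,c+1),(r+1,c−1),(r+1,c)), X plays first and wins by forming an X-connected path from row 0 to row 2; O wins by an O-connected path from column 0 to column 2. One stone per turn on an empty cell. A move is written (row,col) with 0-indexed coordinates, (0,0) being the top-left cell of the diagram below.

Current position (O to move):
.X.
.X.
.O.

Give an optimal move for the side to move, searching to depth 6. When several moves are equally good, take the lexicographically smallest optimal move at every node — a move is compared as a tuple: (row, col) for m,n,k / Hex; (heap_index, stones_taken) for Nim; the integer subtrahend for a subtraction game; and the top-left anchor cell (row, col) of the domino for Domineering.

ply 1, O at .X./.X./.O. | (0,0)=-1→OX./.X./.O.; (0,2)=-1→.XO/.X./.O.; (1,0)=-1→.X./OX./.O.; (1,2)=-1→.X./.XO/.O.; (2,0)=+1→.X./.X./OO.*; (2,2)=-1→.X./.X./.OO
ply 2, X at .X./.X./OO. | (0,0)=-1→XX./.X./OO.*; (0,2)=-1→.XX/.X./OO.; (1,0)=-1→.X./XX./OO.; (1,2)=-1→.X./.XX/OO.; (2,2)=-1→.X./.X./OOX
ply 3, O at XX./.X./OO. | (0,2)=+1→XXO/.X./OO.*; (1,0)=+1→XX./OX./OO.; (1,2)=+1→XX./.XO/OO.; (2,2)=+1→XX./.X./OOO
ply 4, X at XXO/.X./OO. | (1,0)=-1→XXO/XX./OO.*; (1,2)=-1→XXO/.XX/OO.; (2,2)=-1→XXO/.X./OOX
ply 5, O at XXO/XX./OO. | (1,2)=+1→XXO/XXO/OO.*; (2,2)=+1→XXO/XX./OOO
ply 6: XXO/XXO/OO. is terminal -1 (X); from .X./.X./.O. depth 6

O's best at [.X./.X./.O.]: (2,0)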